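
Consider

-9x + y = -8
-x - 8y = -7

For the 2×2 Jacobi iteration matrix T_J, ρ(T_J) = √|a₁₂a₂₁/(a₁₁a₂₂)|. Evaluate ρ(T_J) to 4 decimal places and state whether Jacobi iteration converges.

a₁₂a₂₁/(a₁₁a₂₂) = (1)·(-1) / ((-9)·(-8)) = -0.013889
ρ = √|-0.013889| = √0.013889 = 0.1179
ρ < 1, so Jacobi converges

0.1179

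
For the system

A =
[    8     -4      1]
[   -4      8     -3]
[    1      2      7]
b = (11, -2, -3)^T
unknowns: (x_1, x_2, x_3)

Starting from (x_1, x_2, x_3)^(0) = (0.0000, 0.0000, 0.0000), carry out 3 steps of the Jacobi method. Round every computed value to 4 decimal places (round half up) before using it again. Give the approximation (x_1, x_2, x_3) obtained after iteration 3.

(1.5826, 0.1942, -0.6939)

Iteration 1:
  x_1 = (11 - (-4)·0.0000 - (1)·0.0000) / (8) = 1.3750
  x_2 = (-2 - (-4)·0.0000 - (-3)·0.0000) / (8) = -0.2500
  x_3 = (-3 - (1)·0.0000 - (2)·0.0000) / (7) = -0.4286
Iteration 2:
  x_1 = (11 - (-4)·-0.2500 - (1)·-0.4286) / (8) = 1.3036
  x_2 = (-2 - (-4)·1.3750 - (-3)·-0.4286) / (8) = 0.2768
  x_3 = (-3 - (1)·1.3750 - (2)·-0.2500) / (7) = -0.5536
Iteration 3:
  x_1 = (11 - (-4)·0.2768 - (1)·-0.5536) / (8) = 1.5826
  x_2 = (-2 - (-4)·1.3036 - (-3)·-0.5536) / (8) = 0.1942
  x_3 = (-3 - (1)·1.3036 - (2)·0.2768) / (7) = -0.6939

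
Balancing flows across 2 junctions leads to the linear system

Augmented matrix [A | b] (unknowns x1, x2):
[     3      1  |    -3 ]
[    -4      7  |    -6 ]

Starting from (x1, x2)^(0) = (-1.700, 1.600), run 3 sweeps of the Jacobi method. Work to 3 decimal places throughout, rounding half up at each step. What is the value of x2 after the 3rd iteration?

Iteration 1:
  x1 = (-3 - (1)·1.600) / (3) = -1.533
  x2 = (-6 - (-4)·-1.700) / (7) = -1.829
Iteration 2:
  x1 = (-3 - (1)·-1.829) / (3) = -0.390
  x2 = (-6 - (-4)·-1.533) / (7) = -1.733
Iteration 3:
  x1 = (-3 - (1)·-1.733) / (3) = -0.422
  x2 = (-6 - (-4)·-0.390) / (7) = -1.080

-1.080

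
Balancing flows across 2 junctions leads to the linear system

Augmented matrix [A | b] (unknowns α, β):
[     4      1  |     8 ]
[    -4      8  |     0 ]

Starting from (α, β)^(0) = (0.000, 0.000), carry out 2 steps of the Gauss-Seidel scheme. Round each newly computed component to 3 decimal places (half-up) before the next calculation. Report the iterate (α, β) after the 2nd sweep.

(1.750, 0.875)

Iteration 1:
  α = (8 - (1)·0.000) / (4) = 2.000
  β = (0 - (-4)·2.000) / (8) = 1.000
Iteration 2:
  α = (8 - (1)·1.000) / (4) = 1.750
  β = (0 - (-4)·1.750) / (8) = 0.875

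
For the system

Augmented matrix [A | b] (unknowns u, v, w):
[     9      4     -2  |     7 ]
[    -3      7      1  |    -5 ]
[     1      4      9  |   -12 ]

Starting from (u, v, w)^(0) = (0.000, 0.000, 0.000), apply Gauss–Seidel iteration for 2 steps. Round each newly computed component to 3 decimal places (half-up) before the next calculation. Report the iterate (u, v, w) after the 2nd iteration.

Iteration 1:
  u = (7 - (4)·0.000 - (-2)·0.000) / (9) = 0.778
  v = (-5 - (-3)·0.778 - (1)·0.000) / (7) = -0.381
  w = (-12 - (1)·0.778 - (4)·-0.381) / (9) = -1.250
Iteration 2:
  u = (7 - (4)·-0.381 - (-2)·-1.250) / (9) = 0.669
  v = (-5 - (-3)·0.669 - (1)·-1.250) / (7) = -0.249
  w = (-12 - (1)·0.669 - (4)·-0.249) / (9) = -1.297

(0.669, -0.249, -1.297)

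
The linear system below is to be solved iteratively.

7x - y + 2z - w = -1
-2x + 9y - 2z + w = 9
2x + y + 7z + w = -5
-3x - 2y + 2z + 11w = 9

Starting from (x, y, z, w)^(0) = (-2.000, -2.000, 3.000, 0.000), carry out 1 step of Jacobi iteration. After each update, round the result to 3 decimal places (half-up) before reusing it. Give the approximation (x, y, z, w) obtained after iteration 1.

(-1.286, 1.222, 0.143, -0.636)

Iteration 1:
  x = (-1 - (-1)·-2.000 - (2)·3.000 - (-1)·0.000) / (7) = -1.286
  y = (9 - (-2)·-2.000 - (-2)·3.000 - (1)·0.000) / (9) = 1.222
  z = (-5 - (2)·-2.000 - (1)·-2.000 - (1)·0.000) / (7) = 0.143
  w = (9 - (-3)·-2.000 - (-2)·-2.000 - (2)·3.000) / (11) = -0.636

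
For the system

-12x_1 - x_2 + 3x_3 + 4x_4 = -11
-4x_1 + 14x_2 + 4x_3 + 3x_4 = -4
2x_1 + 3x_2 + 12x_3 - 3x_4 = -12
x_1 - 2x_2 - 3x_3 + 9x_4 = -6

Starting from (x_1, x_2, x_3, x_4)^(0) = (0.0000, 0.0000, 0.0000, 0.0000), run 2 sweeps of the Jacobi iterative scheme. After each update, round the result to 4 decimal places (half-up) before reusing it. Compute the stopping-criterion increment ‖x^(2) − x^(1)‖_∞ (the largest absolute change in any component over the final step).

Iteration 1:
  x_1 = (-11 - (-1)·0.0000 - (3)·0.0000 - (4)·0.0000) / (-12) = 0.9167
  x_2 = (-4 - (-4)·0.0000 - (4)·0.0000 - (3)·0.0000) / (14) = -0.2857
  x_3 = (-12 - (2)·0.0000 - (3)·0.0000 - (-3)·0.0000) / (12) = -1.0000
  x_4 = (-6 - (1)·0.0000 - (-2)·0.0000 - (-3)·0.0000) / (9) = -0.6667
Iteration 2:
  x_1 = (-11 - (-1)·-0.2857 - (3)·-1.0000 - (4)·-0.6667) / (-12) = 0.4682
  x_2 = (-4 - (-4)·0.9167 - (4)·-1.0000 - (3)·-0.6667) / (14) = 0.4048
  x_3 = (-12 - (2)·0.9167 - (3)·-0.2857 - (-3)·-0.6667) / (12) = -1.2480
  x_4 = (-6 - (1)·0.9167 - (-2)·-0.2857 - (-3)·-1.0000) / (9) = -1.1653
Change: (-0.4485, 0.6905, -0.2480, -0.4986) → max |·| = 0.6905

0.6905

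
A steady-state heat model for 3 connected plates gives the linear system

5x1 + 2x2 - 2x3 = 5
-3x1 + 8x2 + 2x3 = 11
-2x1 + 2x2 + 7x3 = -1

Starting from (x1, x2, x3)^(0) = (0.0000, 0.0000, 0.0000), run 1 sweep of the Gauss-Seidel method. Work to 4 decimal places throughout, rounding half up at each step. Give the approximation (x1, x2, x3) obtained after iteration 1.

(1.0000, 1.7500, -0.3571)

Iteration 1:
  x1 = (5 - (2)·0.0000 - (-2)·0.0000) / (5) = 1.0000
  x2 = (11 - (-3)·1.0000 - (2)·0.0000) / (8) = 1.7500
  x3 = (-1 - (-2)·1.0000 - (2)·1.7500) / (7) = -0.3571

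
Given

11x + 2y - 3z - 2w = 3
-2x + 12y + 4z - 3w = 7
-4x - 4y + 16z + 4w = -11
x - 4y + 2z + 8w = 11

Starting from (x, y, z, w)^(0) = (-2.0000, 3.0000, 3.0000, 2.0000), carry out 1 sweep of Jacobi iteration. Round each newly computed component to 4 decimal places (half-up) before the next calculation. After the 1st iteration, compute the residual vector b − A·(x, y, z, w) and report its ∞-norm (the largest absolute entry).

Iteration 1:
  x = (3 - (2)·3.0000 - (-3)·3.0000 - (-2)·2.0000) / (11) = 0.9091
  y = (7 - (-2)·-2.0000 - (4)·3.0000 - (-3)·2.0000) / (12) = -0.2500
  z = (-11 - (-4)·-2.0000 - (-4)·3.0000 - (4)·2.0000) / (16) = -0.9375
  w = (11 - (1)·-2.0000 - (-4)·3.0000 - (2)·3.0000) / (8) = 2.3750
Residual b − A·x = (-4.5626, 22.6932, -2.8636, -8.0341); ∞-norm = 22.6932

22.6932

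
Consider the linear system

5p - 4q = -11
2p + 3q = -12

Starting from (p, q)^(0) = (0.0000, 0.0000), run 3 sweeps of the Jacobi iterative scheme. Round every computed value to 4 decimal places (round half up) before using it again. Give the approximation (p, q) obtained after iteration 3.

Iteration 1:
  p = (-11 - (-4)·0.0000) / (5) = -2.2000
  q = (-12 - (2)·0.0000) / (3) = -4.0000
Iteration 2:
  p = (-11 - (-4)·-4.0000) / (5) = -5.4000
  q = (-12 - (2)·-2.2000) / (3) = -2.5333
Iteration 3:
  p = (-11 - (-4)·-2.5333) / (5) = -4.2266
  q = (-12 - (2)·-5.4000) / (3) = -0.4000

(-4.2266, -0.4000)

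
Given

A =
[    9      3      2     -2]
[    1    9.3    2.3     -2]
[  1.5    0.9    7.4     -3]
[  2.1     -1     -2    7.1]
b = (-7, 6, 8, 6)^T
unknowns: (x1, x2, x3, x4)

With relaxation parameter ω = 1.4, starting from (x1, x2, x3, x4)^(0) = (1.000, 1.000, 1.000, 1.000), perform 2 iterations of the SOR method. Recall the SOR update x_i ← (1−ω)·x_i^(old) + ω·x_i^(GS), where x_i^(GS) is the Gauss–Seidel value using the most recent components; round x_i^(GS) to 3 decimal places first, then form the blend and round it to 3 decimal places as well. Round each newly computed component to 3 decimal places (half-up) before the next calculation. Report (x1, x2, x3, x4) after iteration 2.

Iteration 1:
  x1: GS value = (-7 - (3)·1.000 - (2)·1.000 - (-2)·1.000) / (9) = -1.111;  x1 ← (1−ω)·1.000 + ω·-1.111 = -1.955
  x2: GS value = (6 - (1)·-1.955 - (2.3)·1.000 - (-2)·1.000) / (9.3) = 0.823;  x2 ← (1−ω)·1.000 + ω·0.823 = 0.752
  x3: GS value = (8 - (1.5)·-1.955 - (0.9)·0.752 - (-3)·1.000) / (7.4) = 1.791;  x3 ← (1−ω)·1.000 + ω·1.791 = 2.107
  x4: GS value = (6 - (2.1)·-1.955 - (-1)·0.752 - (-2)·2.107) / (7.1) = 2.123;  x4 ← (1−ω)·1.000 + ω·2.123 = 2.572
Iteration 2:
  x1: GS value = (-7 - (3)·0.752 - (2)·2.107 - (-2)·2.572) / (9) = -0.925;  x1 ← (1−ω)·-1.955 + ω·-0.925 = -0.513
  x2: GS value = (6 - (1)·-0.513 - (2.3)·2.107 - (-2)·2.572) / (9.3) = 0.732;  x2 ← (1−ω)·0.752 + ω·0.732 = 0.724
  x3: GS value = (8 - (1.5)·-0.513 - (0.9)·0.724 - (-3)·2.572) / (7.4) = 2.140;  x3 ← (1−ω)·2.107 + ω·2.140 = 2.153
  x4: GS value = (6 - (2.1)·-0.513 - (-1)·0.724 - (-2)·2.153) / (7.1) = 1.705;  x4 ← (1−ω)·2.572 + ω·1.705 = 1.358

(-0.513, 0.724, 2.153, 1.358)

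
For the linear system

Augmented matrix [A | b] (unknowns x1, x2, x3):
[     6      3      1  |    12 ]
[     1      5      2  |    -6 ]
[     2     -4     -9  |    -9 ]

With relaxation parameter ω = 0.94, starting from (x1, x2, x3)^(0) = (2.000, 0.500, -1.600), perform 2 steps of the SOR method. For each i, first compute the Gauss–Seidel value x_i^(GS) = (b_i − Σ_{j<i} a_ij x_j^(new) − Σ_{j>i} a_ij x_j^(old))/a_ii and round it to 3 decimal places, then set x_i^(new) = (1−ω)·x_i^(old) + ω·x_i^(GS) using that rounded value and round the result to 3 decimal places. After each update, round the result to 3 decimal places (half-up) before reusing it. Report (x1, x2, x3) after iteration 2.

Iteration 1:
  x1: GS value = (12 - (3)·0.500 - (1)·-1.600) / (6) = 2.017;  x1 ← (1−ω)·2.000 + ω·2.017 = 2.016
  x2: GS value = (-6 - (1)·2.016 - (2)·-1.600) / (5) = -0.963;  x2 ← (1−ω)·0.500 + ω·-0.963 = -0.875
  x3: GS value = (-9 - (2)·2.016 - (-4)·-0.875) / (-9) = 1.837;  x3 ← (1−ω)·-1.600 + ω·1.837 = 1.631
Iteration 2:
  x1: GS value = (12 - (3)·-0.875 - (1)·1.631) / (6) = 2.166;  x1 ← (1−ω)·2.016 + ω·2.166 = 2.157
  x2: GS value = (-6 - (1)·2.157 - (2)·1.631) / (5) = -2.284;  x2 ← (1−ω)·-0.875 + ω·-2.284 = -2.199
  x3: GS value = (-9 - (2)·2.157 - (-4)·-2.199) / (-9) = 2.457;  x3 ← (1−ω)·1.631 + ω·2.457 = 2.407

(2.157, -2.199, 2.407)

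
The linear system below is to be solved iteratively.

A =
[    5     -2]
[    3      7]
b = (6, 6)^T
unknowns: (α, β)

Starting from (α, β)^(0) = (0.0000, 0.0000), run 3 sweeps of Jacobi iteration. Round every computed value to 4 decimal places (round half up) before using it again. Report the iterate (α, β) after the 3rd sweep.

Iteration 1:
  α = (6 - (-2)·0.0000) / (5) = 1.2000
  β = (6 - (3)·0.0000) / (7) = 0.8571
Iteration 2:
  α = (6 - (-2)·0.8571) / (5) = 1.5428
  β = (6 - (3)·1.2000) / (7) = 0.3429
Iteration 3:
  α = (6 - (-2)·0.3429) / (5) = 1.3372
  β = (6 - (3)·1.5428) / (7) = 0.1959

(1.3372, 0.1959)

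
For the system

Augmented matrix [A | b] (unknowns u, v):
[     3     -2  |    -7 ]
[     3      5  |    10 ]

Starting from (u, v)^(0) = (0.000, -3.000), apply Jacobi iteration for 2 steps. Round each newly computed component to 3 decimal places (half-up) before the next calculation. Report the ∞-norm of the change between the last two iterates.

3.333

Iteration 1:
  u = (-7 - (-2)·-3.000) / (3) = -4.333
  v = (10 - (3)·0.000) / (5) = 2.000
Iteration 2:
  u = (-7 - (-2)·2.000) / (3) = -1.000
  v = (10 - (3)·-4.333) / (5) = 4.600
Change: (3.333, 2.600) → max |·| = 3.333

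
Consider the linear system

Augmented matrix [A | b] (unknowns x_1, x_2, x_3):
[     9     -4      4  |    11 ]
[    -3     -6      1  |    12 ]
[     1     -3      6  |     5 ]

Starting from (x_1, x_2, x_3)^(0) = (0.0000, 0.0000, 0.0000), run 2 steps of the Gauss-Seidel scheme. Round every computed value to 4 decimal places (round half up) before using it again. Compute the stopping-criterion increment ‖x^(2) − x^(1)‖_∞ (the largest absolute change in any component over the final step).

0.8601

Iteration 1:
  x_1 = (11 - (-4)·0.0000 - (4)·0.0000) / (9) = 1.2222
  x_2 = (12 - (-3)·1.2222 - (1)·0.0000) / (-6) = -2.6111
  x_3 = (5 - (1)·1.2222 - (-3)·-2.6111) / (6) = -0.6759
Iteration 2:
  x_1 = (11 - (-4)·-2.6111 - (4)·-0.6759) / (9) = 0.3621
  x_2 = (12 - (-3)·0.3621 - (1)·-0.6759) / (-6) = -2.2937
  x_3 = (5 - (1)·0.3621 - (-3)·-2.2937) / (6) = -0.3739
Change: (-0.8601, 0.3174, 0.3020) → max |·| = 0.8601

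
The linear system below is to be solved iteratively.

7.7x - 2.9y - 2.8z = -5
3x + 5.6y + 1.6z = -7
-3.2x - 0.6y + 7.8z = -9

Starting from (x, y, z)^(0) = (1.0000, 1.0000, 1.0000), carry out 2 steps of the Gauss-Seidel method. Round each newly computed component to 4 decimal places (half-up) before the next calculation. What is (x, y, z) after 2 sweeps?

Iteration 1:
  x = (-5 - (-2.9)·1.0000 - (-2.8)·1.0000) / (7.7) = 0.0909
  y = (-7 - (3)·0.0909 - (1.6)·1.0000) / (5.6) = -1.5844
  z = (-9 - (-3.2)·0.0909 - (-0.6)·-1.5844) / (7.8) = -1.2384
Iteration 2:
  x = (-5 - (-2.9)·-1.5844 - (-2.8)·-1.2384) / (7.7) = -1.6964
  y = (-7 - (3)·-1.6964 - (1.6)·-1.2384) / (5.6) = 0.0126
  z = (-9 - (-3.2)·-1.6964 - (-0.6)·0.0126) / (7.8) = -1.8488

(-1.6964, 0.0126, -1.8488)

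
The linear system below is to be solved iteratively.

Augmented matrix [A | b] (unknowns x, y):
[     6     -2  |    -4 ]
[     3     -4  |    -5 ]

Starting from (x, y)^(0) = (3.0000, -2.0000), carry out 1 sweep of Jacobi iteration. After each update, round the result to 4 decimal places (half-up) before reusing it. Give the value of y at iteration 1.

Iteration 1:
  x = (-4 - (-2)·-2.0000) / (6) = -1.3333
  y = (-5 - (3)·3.0000) / (-4) = 3.5000

3.5000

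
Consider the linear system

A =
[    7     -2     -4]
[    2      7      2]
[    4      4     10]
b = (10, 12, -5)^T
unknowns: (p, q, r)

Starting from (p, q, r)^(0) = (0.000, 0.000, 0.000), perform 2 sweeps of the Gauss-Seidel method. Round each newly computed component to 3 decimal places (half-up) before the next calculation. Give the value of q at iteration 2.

Iteration 1:
  p = (10 - (-2)·0.000 - (-4)·0.000) / (7) = 1.429
  q = (12 - (2)·1.429 - (2)·0.000) / (7) = 1.306
  r = (-5 - (4)·1.429 - (4)·1.306) / (10) = -1.594
Iteration 2:
  p = (10 - (-2)·1.306 - (-4)·-1.594) / (7) = 0.891
  q = (12 - (2)·0.891 - (2)·-1.594) / (7) = 1.915
  r = (-5 - (4)·0.891 - (4)·1.915) / (10) = -1.622

1.915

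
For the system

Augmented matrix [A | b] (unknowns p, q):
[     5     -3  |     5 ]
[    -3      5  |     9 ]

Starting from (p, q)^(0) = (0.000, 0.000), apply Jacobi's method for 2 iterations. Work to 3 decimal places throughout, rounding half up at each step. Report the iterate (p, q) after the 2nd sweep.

(2.080, 2.400)

Iteration 1:
  p = (5 - (-3)·0.000) / (5) = 1.000
  q = (9 - (-3)·0.000) / (5) = 1.800
Iteration 2:
  p = (5 - (-3)·1.800) / (5) = 2.080
  q = (9 - (-3)·1.000) / (5) = 2.400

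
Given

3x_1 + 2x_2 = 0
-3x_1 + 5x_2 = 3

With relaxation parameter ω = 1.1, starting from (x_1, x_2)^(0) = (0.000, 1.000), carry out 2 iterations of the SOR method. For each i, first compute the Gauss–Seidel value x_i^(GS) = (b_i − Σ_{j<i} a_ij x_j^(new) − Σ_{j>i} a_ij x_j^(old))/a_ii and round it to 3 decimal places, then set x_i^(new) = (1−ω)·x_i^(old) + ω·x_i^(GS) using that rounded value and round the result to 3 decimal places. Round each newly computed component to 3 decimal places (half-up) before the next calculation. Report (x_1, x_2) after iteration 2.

Iteration 1:
  x_1: GS value = (0 - (2)·1.000) / (3) = -0.667;  x_1 ← (1−ω)·0.000 + ω·-0.667 = -0.734
  x_2: GS value = (3 - (-3)·-0.734) / (5) = 0.160;  x_2 ← (1−ω)·1.000 + ω·0.160 = 0.076
Iteration 2:
  x_1: GS value = (0 - (2)·0.076) / (3) = -0.051;  x_1 ← (1−ω)·-0.734 + ω·-0.051 = 0.017
  x_2: GS value = (3 - (-3)·0.017) / (5) = 0.610;  x_2 ← (1−ω)·0.076 + ω·0.610 = 0.663

(0.017, 0.663)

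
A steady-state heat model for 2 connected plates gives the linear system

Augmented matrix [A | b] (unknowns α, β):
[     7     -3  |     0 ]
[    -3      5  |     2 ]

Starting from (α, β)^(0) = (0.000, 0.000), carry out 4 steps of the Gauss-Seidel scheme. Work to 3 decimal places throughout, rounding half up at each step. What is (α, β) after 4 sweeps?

(0.227, 0.536)

Iteration 1:
  α = (0 - (-3)·0.000) / (7) = 0.000
  β = (2 - (-3)·0.000) / (5) = 0.400
Iteration 2:
  α = (0 - (-3)·0.400) / (7) = 0.171
  β = (2 - (-3)·0.171) / (5) = 0.503
Iteration 3:
  α = (0 - (-3)·0.503) / (7) = 0.216
  β = (2 - (-3)·0.216) / (5) = 0.530
Iteration 4:
  α = (0 - (-3)·0.530) / (7) = 0.227
  β = (2 - (-3)·0.227) / (5) = 0.536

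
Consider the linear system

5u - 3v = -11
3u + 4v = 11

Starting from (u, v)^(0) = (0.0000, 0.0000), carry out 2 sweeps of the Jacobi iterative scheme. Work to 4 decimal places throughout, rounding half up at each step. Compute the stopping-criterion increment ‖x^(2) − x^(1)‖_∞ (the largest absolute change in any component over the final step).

Iteration 1:
  u = (-11 - (-3)·0.0000) / (5) = -2.2000
  v = (11 - (3)·0.0000) / (4) = 2.7500
Iteration 2:
  u = (-11 - (-3)·2.7500) / (5) = -0.5500
  v = (11 - (3)·-2.2000) / (4) = 4.4000
Change: (1.6500, 1.6500) → max |·| = 1.6500

1.6500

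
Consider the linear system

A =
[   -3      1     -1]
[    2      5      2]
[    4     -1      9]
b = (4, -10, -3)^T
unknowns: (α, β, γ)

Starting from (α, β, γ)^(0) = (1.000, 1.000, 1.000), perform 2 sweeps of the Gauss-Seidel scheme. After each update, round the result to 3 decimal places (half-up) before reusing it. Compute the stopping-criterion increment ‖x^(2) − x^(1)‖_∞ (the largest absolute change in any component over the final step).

0.640

Iteration 1:
  α = (4 - (1)·1.000 - (-1)·1.000) / (-3) = -1.333
  β = (-10 - (2)·-1.333 - (2)·1.000) / (5) = -1.867
  γ = (-3 - (4)·-1.333 - (-1)·-1.867) / (9) = 0.052
Iteration 2:
  α = (4 - (1)·-1.867 - (-1)·0.052) / (-3) = -1.973
  β = (-10 - (2)·-1.973 - (2)·0.052) / (5) = -1.232
  γ = (-3 - (4)·-1.973 - (-1)·-1.232) / (9) = 0.407
Change: (-0.640, 0.635, 0.355) → max |·| = 0.640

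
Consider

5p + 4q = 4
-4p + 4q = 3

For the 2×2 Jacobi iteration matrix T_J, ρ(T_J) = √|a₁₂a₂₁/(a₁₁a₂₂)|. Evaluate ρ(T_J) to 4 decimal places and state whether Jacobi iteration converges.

0.8944

a₁₂a₂₁/(a₁₁a₂₂) = (4)·(-4) / ((5)·(4)) = -0.800000
ρ = √|-0.800000| = √0.800000 = 0.8944
ρ < 1, so Jacobi converges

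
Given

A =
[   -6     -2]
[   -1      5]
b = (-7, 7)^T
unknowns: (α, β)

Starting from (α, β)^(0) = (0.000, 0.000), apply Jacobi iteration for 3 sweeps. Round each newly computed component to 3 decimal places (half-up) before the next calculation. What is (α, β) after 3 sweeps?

(0.622, 1.540)

Iteration 1:
  α = (-7 - (-2)·0.000) / (-6) = 1.167
  β = (7 - (-1)·0.000) / (5) = 1.400
Iteration 2:
  α = (-7 - (-2)·1.400) / (-6) = 0.700
  β = (7 - (-1)·1.167) / (5) = 1.633
Iteration 3:
  α = (-7 - (-2)·1.633) / (-6) = 0.622
  β = (7 - (-1)·0.700) / (5) = 1.540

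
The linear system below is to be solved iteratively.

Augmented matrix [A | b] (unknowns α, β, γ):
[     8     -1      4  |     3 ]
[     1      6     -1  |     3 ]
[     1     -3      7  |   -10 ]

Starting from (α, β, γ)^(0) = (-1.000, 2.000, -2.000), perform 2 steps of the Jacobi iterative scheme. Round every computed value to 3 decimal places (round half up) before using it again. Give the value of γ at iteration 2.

Iteration 1:
  α = (3 - (-1)·2.000 - (4)·-2.000) / (8) = 1.625
  β = (3 - (1)·-1.000 - (-1)·-2.000) / (6) = 0.333
  γ = (-10 - (1)·-1.000 - (-3)·2.000) / (7) = -0.429
Iteration 2:
  α = (3 - (-1)·0.333 - (4)·-0.429) / (8) = 0.631
  β = (3 - (1)·1.625 - (-1)·-0.429) / (6) = 0.158
  γ = (-10 - (1)·1.625 - (-3)·0.333) / (7) = -1.518

-1.518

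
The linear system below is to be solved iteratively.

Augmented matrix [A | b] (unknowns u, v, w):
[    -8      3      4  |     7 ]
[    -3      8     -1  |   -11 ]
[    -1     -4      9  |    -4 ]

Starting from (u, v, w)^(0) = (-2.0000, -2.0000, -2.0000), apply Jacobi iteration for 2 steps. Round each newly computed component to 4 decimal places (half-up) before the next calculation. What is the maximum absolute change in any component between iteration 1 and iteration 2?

0.2361

Iteration 1:
  u = (7 - (3)·-2.0000 - (4)·-2.0000) / (-8) = -2.6250
  v = (-11 - (-3)·-2.0000 - (-1)·-2.0000) / (8) = -2.3750
  w = (-4 - (-1)·-2.0000 - (-4)·-2.0000) / (9) = -1.5556
Iteration 2:
  u = (7 - (3)·-2.3750 - (4)·-1.5556) / (-8) = -2.5434
  v = (-11 - (-3)·-2.6250 - (-1)·-1.5556) / (8) = -2.5538
  w = (-4 - (-1)·-2.6250 - (-4)·-2.3750) / (9) = -1.7917
Change: (0.0816, -0.1788, -0.2361) → max |·| = 0.2361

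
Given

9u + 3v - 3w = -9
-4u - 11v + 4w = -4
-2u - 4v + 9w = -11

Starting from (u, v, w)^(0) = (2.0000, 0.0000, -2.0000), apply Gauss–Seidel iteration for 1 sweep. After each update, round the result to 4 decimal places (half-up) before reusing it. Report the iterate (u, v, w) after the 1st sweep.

Iteration 1:
  u = (-9 - (3)·0.0000 - (-3)·-2.0000) / (9) = -1.6667
  v = (-4 - (-4)·-1.6667 - (4)·-2.0000) / (-11) = 0.2424
  w = (-11 - (-2)·-1.6667 - (-4)·0.2424) / (9) = -1.4849

(-1.6667, 0.2424, -1.4849)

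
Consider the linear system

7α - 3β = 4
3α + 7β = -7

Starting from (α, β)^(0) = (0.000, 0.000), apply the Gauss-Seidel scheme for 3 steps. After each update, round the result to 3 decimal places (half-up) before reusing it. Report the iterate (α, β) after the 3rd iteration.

Iteration 1:
  α = (4 - (-3)·0.000) / (7) = 0.571
  β = (-7 - (3)·0.571) / (7) = -1.245
Iteration 2:
  α = (4 - (-3)·-1.245) / (7) = 0.038
  β = (-7 - (3)·0.038) / (7) = -1.016
Iteration 3:
  α = (4 - (-3)·-1.016) / (7) = 0.136
  β = (-7 - (3)·0.136) / (7) = -1.058

(0.136, -1.058)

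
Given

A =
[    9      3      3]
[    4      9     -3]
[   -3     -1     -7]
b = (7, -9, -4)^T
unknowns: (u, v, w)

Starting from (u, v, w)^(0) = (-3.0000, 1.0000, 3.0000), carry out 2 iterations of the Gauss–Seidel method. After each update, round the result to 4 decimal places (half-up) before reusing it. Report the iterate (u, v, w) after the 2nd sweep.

(0.4374, -0.9363, 0.5177)

Iteration 1:
  u = (7 - (3)·1.0000 - (3)·3.0000) / (9) = -0.5556
  v = (-9 - (4)·-0.5556 - (-3)·3.0000) / (9) = 0.2469
  w = (-4 - (-3)·-0.5556 - (-1)·0.2469) / (-7) = 0.7743
Iteration 2:
  u = (7 - (3)·0.2469 - (3)·0.7743) / (9) = 0.4374
  v = (-9 - (4)·0.4374 - (-3)·0.7743) / (9) = -0.9363
  w = (-4 - (-3)·0.4374 - (-1)·-0.9363) / (-7) = 0.5177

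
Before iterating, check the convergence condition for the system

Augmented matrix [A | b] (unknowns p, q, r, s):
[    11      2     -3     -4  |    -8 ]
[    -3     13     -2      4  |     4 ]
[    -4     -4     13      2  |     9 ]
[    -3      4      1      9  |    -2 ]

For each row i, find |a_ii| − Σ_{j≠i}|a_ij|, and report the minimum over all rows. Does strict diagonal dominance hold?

row 1: |11| − (2+3+4) = 2
row 2: |13| − (3+2+4) = 4
row 3: |13| − (4+4+2) = 3
row 4: |9| − (3+4+1) = 1
minimum over rows = 1 → strictly diagonally dominant (convergence guaranteed)

1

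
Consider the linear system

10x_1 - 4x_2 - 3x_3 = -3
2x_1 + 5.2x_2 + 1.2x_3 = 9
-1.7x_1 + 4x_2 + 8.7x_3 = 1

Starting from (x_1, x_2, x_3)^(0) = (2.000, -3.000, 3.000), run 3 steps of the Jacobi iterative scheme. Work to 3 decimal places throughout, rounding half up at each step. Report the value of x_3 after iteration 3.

Iteration 1:
  x_1 = (-3 - (-4)·-3.000 - (-3)·3.000) / (10) = -0.600
  x_2 = (9 - (2)·2.000 - (1.2)·3.000) / (5.2) = 0.269
  x_3 = (1 - (-1.7)·2.000 - (4)·-3.000) / (8.7) = 1.885
Iteration 2:
  x_1 = (-3 - (-4)·0.269 - (-3)·1.885) / (10) = 0.373
  x_2 = (9 - (2)·-0.600 - (1.2)·1.885) / (5.2) = 1.527
  x_3 = (1 - (-1.7)·-0.600 - (4)·0.269) / (8.7) = -0.126
Iteration 3:
  x_1 = (-3 - (-4)·1.527 - (-3)·-0.126) / (10) = 0.273
  x_2 = (9 - (2)·0.373 - (1.2)·-0.126) / (5.2) = 1.616
  x_3 = (1 - (-1.7)·0.373 - (4)·1.527) / (8.7) = -0.514

-0.514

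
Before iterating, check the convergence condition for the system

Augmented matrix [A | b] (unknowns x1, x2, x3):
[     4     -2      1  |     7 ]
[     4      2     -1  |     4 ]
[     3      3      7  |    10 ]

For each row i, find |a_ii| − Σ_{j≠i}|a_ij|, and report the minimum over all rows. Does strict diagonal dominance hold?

row 1: |4| − (2+1) = 1
row 2: |2| − (4+1) = -3
row 3: |7| − (3+3) = 1
minimum over rows = -3 → not strictly diagonally dominant

-3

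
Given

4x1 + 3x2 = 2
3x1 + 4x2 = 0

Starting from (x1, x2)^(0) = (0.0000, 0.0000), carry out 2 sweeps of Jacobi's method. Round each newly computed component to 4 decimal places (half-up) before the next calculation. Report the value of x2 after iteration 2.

Iteration 1:
  x1 = (2 - (3)·0.0000) / (4) = 0.5000
  x2 = (0 - (3)·0.0000) / (4) = 0.0000
Iteration 2:
  x1 = (2 - (3)·0.0000) / (4) = 0.5000
  x2 = (0 - (3)·0.5000) / (4) = -0.3750

-0.3750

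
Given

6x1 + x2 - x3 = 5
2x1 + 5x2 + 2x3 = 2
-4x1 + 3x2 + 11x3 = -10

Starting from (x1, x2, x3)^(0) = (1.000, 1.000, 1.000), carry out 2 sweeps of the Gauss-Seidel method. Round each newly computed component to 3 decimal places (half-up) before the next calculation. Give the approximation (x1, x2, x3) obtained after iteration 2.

(0.803, 0.285, -0.695)

Iteration 1:
  x1 = (5 - (1)·1.000 - (-1)·1.000) / (6) = 0.833
  x2 = (2 - (2)·0.833 - (2)·1.000) / (5) = -0.333
  x3 = (-10 - (-4)·0.833 - (3)·-0.333) / (11) = -0.515
Iteration 2:
  x1 = (5 - (1)·-0.333 - (-1)·-0.515) / (6) = 0.803
  x2 = (2 - (2)·0.803 - (2)·-0.515) / (5) = 0.285
  x3 = (-10 - (-4)·0.803 - (3)·0.285) / (11) = -0.695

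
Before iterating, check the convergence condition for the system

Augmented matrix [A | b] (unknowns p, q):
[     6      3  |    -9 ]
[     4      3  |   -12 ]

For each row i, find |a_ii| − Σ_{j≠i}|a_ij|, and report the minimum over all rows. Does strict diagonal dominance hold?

-1

row 1: |6| − (3) = 3
row 2: |3| − (4) = -1
minimum over rows = -1 → not strictly diagonally dominant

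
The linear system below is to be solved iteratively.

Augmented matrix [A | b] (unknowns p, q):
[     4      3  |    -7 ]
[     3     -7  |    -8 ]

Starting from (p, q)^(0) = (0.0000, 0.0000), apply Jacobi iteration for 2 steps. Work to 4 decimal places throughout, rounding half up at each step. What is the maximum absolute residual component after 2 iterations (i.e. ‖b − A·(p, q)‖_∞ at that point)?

2.5719

Iteration 1:
  p = (-7 - (3)·0.0000) / (4) = -1.7500
  q = (-8 - (3)·0.0000) / (-7) = 1.1429
Iteration 2:
  p = (-7 - (3)·1.1429) / (4) = -2.6072
  q = (-8 - (3)·-1.7500) / (-7) = 0.3929
Residual b − A·x = (2.2501, 2.5719); ∞-norm = 2.5719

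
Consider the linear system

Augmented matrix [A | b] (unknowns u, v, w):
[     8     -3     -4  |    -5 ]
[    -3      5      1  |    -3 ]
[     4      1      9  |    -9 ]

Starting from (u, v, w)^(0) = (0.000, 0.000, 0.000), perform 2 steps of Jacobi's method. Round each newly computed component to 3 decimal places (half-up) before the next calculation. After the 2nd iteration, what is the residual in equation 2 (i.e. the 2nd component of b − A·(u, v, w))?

Iteration 1:
  u = (-5 - (-3)·0.000 - (-4)·0.000) / (8) = -0.625
  v = (-3 - (-3)·0.000 - (1)·0.000) / (5) = -0.600
  w = (-9 - (4)·0.000 - (1)·0.000) / (9) = -1.000
Iteration 2:
  u = (-5 - (-3)·-0.600 - (-4)·-1.000) / (8) = -1.350
  v = (-3 - (-3)·-0.625 - (1)·-1.000) / (5) = -0.775
  w = (-9 - (4)·-0.625 - (1)·-0.600) / (9) = -0.656
Residual b − A·x = (0.851, -2.519, 3.079)

-2.519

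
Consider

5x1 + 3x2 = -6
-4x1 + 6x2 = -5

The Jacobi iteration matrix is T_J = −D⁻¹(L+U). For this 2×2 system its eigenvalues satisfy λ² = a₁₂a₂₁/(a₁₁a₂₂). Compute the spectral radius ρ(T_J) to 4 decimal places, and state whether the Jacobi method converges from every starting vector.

a₁₂a₂₁/(a₁₁a₂₂) = (3)·(-4) / ((5)·(6)) = -0.400000
ρ = √|-0.400000| = √0.400000 = 0.6325
ρ < 1, so Jacobi converges

0.6325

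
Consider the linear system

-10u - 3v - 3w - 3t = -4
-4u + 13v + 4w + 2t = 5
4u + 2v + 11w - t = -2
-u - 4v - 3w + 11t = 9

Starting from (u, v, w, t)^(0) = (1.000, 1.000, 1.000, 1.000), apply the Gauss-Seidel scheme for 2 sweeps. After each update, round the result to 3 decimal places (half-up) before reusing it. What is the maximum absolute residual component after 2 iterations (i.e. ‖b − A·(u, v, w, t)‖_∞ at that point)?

1.219

Iteration 1:
  u = (-4 - (-3)·1.000 - (-3)·1.000 - (-3)·1.000) / (-10) = -0.500
  v = (5 - (-4)·-0.500 - (4)·1.000 - (2)·1.000) / (13) = -0.231
  w = (-2 - (4)·-0.500 - (2)·-0.231 - (-1)·1.000) / (11) = 0.133
  t = (9 - (-1)·-0.500 - (-4)·-0.231 - (-3)·0.133) / (11) = 0.725
Iteration 2:
  u = (-4 - (-3)·-0.231 - (-3)·0.133 - (-3)·0.725) / (-10) = 0.212
  v = (5 - (-4)·0.212 - (4)·0.133 - (2)·0.725) / (13) = 0.297
  w = (-2 - (4)·0.212 - (2)·0.297 - (-1)·0.725) / (11) = -0.247
  t = (9 - (-1)·0.212 - (-4)·0.297 - (-3)·-0.247) / (11) = 0.878
Residual b − A·x = (0.904, 1.219, 0.153, 0.001); ∞-norm = 1.219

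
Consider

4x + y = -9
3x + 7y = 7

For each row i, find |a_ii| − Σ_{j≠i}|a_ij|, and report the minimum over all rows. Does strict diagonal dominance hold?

3

row 1: |4| − (1) = 3
row 2: |7| − (3) = 4
minimum over rows = 3 → strictly diagonally dominant (convergence guaranteed)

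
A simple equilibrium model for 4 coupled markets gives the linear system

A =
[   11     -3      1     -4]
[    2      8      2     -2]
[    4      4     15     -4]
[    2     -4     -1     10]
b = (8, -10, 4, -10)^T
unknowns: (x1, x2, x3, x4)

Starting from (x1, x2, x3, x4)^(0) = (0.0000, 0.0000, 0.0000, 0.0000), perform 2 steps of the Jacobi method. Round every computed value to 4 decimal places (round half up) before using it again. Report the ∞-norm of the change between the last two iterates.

Iteration 1:
  x1 = (8 - (-3)·0.0000 - (1)·0.0000 - (-4)·0.0000) / (11) = 0.7273
  x2 = (-10 - (2)·0.0000 - (2)·0.0000 - (-2)·0.0000) / (8) = -1.2500
  x3 = (4 - (4)·0.0000 - (4)·0.0000 - (-4)·0.0000) / (15) = 0.2667
  x4 = (-10 - (2)·0.0000 - (-4)·0.0000 - (-1)·0.0000) / (10) = -1.0000
Iteration 2:
  x1 = (8 - (-3)·-1.2500 - (1)·0.2667 - (-4)·-1.0000) / (11) = -0.0015
  x2 = (-10 - (2)·0.7273 - (2)·0.2667 - (-2)·-1.0000) / (8) = -1.7485
  x3 = (4 - (4)·0.7273 - (4)·-1.2500 - (-4)·-1.0000) / (15) = 0.1394
  x4 = (-10 - (2)·0.7273 - (-4)·-1.2500 - (-1)·0.2667) / (10) = -1.6188
Change: (-0.7288, -0.4985, -0.1273, -0.6188) → max |·| = 0.7288

0.7288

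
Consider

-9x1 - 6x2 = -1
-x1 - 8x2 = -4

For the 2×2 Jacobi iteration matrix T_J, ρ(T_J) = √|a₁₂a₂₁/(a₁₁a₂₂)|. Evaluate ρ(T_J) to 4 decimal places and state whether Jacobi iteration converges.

a₁₂a₂₁/(a₁₁a₂₂) = (-6)·(-1) / ((-9)·(-8)) = 0.083333
ρ = √|0.083333| = √0.083333 = 0.2887
ρ < 1, so Jacobi converges

0.2887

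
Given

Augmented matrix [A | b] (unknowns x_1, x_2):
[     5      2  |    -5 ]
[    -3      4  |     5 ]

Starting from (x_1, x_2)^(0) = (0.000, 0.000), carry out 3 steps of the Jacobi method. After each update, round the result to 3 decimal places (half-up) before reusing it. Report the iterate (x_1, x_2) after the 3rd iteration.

(-1.200, 0.125)

Iteration 1:
  x_1 = (-5 - (2)·0.000) / (5) = -1.000
  x_2 = (5 - (-3)·0.000) / (4) = 1.250
Iteration 2:
  x_1 = (-5 - (2)·1.250) / (5) = -1.500
  x_2 = (5 - (-3)·-1.000) / (4) = 0.500
Iteration 3:
  x_1 = (-5 - (2)·0.500) / (5) = -1.200
  x_2 = (5 - (-3)·-1.500) / (4) = 0.125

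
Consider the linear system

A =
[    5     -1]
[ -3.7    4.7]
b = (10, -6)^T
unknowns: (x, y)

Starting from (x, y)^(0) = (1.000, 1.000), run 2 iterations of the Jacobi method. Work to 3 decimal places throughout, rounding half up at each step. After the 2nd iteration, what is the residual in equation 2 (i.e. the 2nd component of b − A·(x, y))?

Iteration 1:
  x = (10 - (-1)·1.000) / (5) = 2.200
  y = (-6 - (-3.7)·1.000) / (4.7) = -0.489
Iteration 2:
  x = (10 - (-1)·-0.489) / (5) = 1.902
  y = (-6 - (-3.7)·2.200) / (4.7) = 0.455
Residual b − A·x = (0.945, -1.101)

-1.101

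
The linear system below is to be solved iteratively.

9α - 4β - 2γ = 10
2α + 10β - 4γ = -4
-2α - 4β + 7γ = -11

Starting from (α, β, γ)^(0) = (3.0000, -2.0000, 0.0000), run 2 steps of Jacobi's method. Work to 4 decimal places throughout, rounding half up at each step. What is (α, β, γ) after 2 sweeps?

Iteration 1:
  α = (10 - (-4)·-2.0000 - (-2)·0.0000) / (9) = 0.2222
  β = (-4 - (2)·3.0000 - (-4)·0.0000) / (10) = -1.0000
  γ = (-11 - (-2)·3.0000 - (-4)·-2.0000) / (7) = -1.8571
Iteration 2:
  α = (10 - (-4)·-1.0000 - (-2)·-1.8571) / (9) = 0.2540
  β = (-4 - (2)·0.2222 - (-4)·-1.8571) / (10) = -1.1873
  γ = (-11 - (-2)·0.2222 - (-4)·-1.0000) / (7) = -2.0794

(0.2540, -1.1873, -2.0794)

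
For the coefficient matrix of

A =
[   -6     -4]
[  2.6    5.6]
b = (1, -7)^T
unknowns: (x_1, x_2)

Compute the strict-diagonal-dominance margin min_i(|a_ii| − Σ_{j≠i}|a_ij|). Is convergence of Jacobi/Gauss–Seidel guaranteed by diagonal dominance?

row 1: |-6| − (4) = 2
row 2: |5.6| − (2.6) = 3
minimum over rows = 2 → strictly diagonally dominant (convergence guaranteed)

2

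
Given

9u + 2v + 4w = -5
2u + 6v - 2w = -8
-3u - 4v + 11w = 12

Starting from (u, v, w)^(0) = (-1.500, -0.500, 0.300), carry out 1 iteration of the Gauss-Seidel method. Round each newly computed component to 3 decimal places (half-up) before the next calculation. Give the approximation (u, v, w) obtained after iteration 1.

(-0.578, -1.041, 0.555)

Iteration 1:
  u = (-5 - (2)·-0.500 - (4)·0.300) / (9) = -0.578
  v = (-8 - (2)·-0.578 - (-2)·0.300) / (6) = -1.041
  w = (12 - (-3)·-0.578 - (-4)·-1.041) / (11) = 0.555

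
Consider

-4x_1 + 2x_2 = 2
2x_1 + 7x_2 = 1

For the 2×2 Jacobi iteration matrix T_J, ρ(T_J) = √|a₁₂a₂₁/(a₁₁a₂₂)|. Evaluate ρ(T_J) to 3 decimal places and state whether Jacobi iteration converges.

0.378

a₁₂a₂₁/(a₁₁a₂₂) = (2)·(2) / ((-4)·(7)) = -0.142857
ρ = √|-0.142857| = √0.142857 = 0.378
ρ < 1, so Jacobi converges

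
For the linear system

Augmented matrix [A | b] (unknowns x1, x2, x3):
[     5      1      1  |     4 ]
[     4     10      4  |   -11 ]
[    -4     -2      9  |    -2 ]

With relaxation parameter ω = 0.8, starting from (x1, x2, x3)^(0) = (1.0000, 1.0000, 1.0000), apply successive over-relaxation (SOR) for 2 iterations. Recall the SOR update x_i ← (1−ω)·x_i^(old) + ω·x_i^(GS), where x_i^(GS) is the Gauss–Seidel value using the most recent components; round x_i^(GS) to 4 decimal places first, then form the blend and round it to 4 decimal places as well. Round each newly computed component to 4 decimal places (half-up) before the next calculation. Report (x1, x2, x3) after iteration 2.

Iteration 1:
  x1: GS value = (4 - (1)·1.0000 - (1)·1.0000) / (5) = 0.4000;  x1 ← (1−ω)·1.0000 + ω·0.4000 = 0.5200
  x2: GS value = (-11 - (4)·0.5200 - (4)·1.0000) / (10) = -1.7080;  x2 ← (1−ω)·1.0000 + ω·-1.7080 = -1.1664
  x3: GS value = (-2 - (-4)·0.5200 - (-2)·-1.1664) / (9) = -0.2503;  x3 ← (1−ω)·1.0000 + ω·-0.2503 = -0.0002
Iteration 2:
  x1: GS value = (4 - (1)·-1.1664 - (1)·-0.0002) / (5) = 1.0333;  x1 ← (1−ω)·0.5200 + ω·1.0333 = 0.9306
  x2: GS value = (-11 - (4)·0.9306 - (4)·-0.0002) / (10) = -1.4722;  x2 ← (1−ω)·-1.1664 + ω·-1.4722 = -1.4110
  x3: GS value = (-2 - (-4)·0.9306 - (-2)·-1.4110) / (9) = -0.1222;  x3 ← (1−ω)·-0.0002 + ω·-0.1222 = -0.0978

(0.9306, -1.4110, -0.0978)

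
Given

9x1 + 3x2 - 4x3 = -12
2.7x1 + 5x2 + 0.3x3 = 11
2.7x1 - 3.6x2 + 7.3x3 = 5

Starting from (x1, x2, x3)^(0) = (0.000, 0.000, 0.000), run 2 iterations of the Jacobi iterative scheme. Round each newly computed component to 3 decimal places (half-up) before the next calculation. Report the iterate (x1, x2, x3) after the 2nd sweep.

(-1.762, 2.879, 2.263)

Iteration 1:
  x1 = (-12 - (3)·0.000 - (-4)·0.000) / (9) = -1.333
  x2 = (11 - (2.7)·0.000 - (0.3)·0.000) / (5) = 2.200
  x3 = (5 - (2.7)·0.000 - (-3.6)·0.000) / (7.3) = 0.685
Iteration 2:
  x1 = (-12 - (3)·2.200 - (-4)·0.685) / (9) = -1.762
  x2 = (11 - (2.7)·-1.333 - (0.3)·0.685) / (5) = 2.879
  x3 = (5 - (2.7)·-1.333 - (-3.6)·2.200) / (7.3) = 2.263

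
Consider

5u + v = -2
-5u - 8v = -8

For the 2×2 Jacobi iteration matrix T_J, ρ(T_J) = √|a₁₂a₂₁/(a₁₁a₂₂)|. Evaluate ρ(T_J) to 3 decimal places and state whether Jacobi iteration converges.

0.354

a₁₂a₂₁/(a₁₁a₂₂) = (1)·(-5) / ((5)·(-8)) = 0.125000
ρ = √|0.125000| = √0.125000 = 0.354
ρ < 1, so Jacobi converges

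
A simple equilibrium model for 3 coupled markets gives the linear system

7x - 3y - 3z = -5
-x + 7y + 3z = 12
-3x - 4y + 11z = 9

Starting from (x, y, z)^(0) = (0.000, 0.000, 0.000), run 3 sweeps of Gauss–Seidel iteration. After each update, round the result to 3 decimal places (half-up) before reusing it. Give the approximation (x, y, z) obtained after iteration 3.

Iteration 1:
  x = (-5 - (-3)·0.000 - (-3)·0.000) / (7) = -0.714
  y = (12 - (-1)·-0.714 - (3)·0.000) / (7) = 1.612
  z = (9 - (-3)·-0.714 - (-4)·1.612) / (11) = 1.210
Iteration 2:
  x = (-5 - (-3)·1.612 - (-3)·1.210) / (7) = 0.495
  y = (12 - (-1)·0.495 - (3)·1.210) / (7) = 1.266
  z = (9 - (-3)·0.495 - (-4)·1.266) / (11) = 1.414
Iteration 3:
  x = (-5 - (-3)·1.266 - (-3)·1.414) / (7) = 0.434
  y = (12 - (-1)·0.434 - (3)·1.414) / (7) = 1.170
  z = (9 - (-3)·0.434 - (-4)·1.170) / (11) = 1.362

(0.434, 1.170, 1.362)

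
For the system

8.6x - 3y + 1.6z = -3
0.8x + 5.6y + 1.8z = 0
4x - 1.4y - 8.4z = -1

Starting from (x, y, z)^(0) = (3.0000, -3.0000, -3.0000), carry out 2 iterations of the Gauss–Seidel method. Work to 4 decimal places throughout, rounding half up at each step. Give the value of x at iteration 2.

Iteration 1:
  x = (-3 - (-3)·-3.0000 - (1.6)·-3.0000) / (8.6) = -0.8372
  y = (0 - (0.8)·-0.8372 - (1.8)·-3.0000) / (5.6) = 1.0839
  z = (-1 - (4)·-0.8372 - (-1.4)·1.0839) / (-8.4) = -0.4603
Iteration 2:
  x = (-3 - (-3)·1.0839 - (1.6)·-0.4603) / (8.6) = 0.1149
  y = (0 - (0.8)·0.1149 - (1.8)·-0.4603) / (5.6) = 0.1315
  z = (-1 - (4)·0.1149 - (-1.4)·0.1315) / (-8.4) = 0.1518

0.1149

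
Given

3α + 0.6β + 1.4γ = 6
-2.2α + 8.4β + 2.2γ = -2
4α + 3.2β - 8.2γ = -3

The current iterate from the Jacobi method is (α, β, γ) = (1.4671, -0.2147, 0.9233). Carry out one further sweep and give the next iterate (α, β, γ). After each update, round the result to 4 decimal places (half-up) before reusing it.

(1.6121, -0.0957, 0.9977)

One sweep:
  α = (6 - (0.6)·-0.2147 - (1.4)·0.9233) / (3) = 1.6121
  β = (-2 - (-2.2)·1.4671 - (2.2)·0.9233) / (8.4) = -0.0957
  γ = (-3 - (4)·1.4671 - (3.2)·-0.2147) / (-8.2) = 0.9977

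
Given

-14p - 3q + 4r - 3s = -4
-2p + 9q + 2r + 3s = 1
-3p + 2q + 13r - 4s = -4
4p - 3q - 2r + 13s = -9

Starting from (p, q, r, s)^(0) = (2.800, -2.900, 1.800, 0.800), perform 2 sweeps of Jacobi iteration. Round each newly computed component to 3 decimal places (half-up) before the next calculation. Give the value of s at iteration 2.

-0.903

Iteration 1:
  p = (-4 - (-3)·-2.900 - (4)·1.800 - (-3)·0.800) / (-14) = 1.250
  q = (1 - (-2)·2.800 - (2)·1.800 - (3)·0.800) / (9) = 0.067
  r = (-4 - (-3)·2.800 - (2)·-2.900 - (-4)·0.800) / (13) = 1.031
  s = (-9 - (4)·2.800 - (-3)·-2.900 - (-2)·1.800) / (13) = -1.946
Iteration 2:
  p = (-4 - (-3)·0.067 - (4)·1.031 - (-3)·-1.946) / (-14) = 0.983
  q = (1 - (-2)·1.250 - (2)·1.031 - (3)·-1.946) / (9) = 0.808
  r = (-4 - (-3)·1.250 - (2)·0.067 - (-4)·-1.946) / (13) = -0.628
  s = (-9 - (4)·1.250 - (-3)·0.067 - (-2)·1.031) / (13) = -0.903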